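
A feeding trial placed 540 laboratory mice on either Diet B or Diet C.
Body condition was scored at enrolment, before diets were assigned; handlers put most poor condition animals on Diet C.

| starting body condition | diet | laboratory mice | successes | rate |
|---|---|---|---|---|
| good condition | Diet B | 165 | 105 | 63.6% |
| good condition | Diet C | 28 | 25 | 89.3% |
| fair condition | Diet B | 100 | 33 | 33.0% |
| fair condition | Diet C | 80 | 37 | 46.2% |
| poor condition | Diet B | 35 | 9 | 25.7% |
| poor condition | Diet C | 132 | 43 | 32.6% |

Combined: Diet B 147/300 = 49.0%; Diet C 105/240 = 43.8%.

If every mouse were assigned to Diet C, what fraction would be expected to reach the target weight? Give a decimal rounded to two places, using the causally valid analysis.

Starting body condition satisfies the back-door criterion: it is not a descendant of the diet, and it blocks the spurious path from diet to outcome. Adjusting for it (i.e., using the within-starting body condition rates) gives the causal effect.
Standardising Diet C to the population starting body condition mix: 0.357·25/28 + 0.333·37/80 + 0.309·43/132 = 0.574.

0.57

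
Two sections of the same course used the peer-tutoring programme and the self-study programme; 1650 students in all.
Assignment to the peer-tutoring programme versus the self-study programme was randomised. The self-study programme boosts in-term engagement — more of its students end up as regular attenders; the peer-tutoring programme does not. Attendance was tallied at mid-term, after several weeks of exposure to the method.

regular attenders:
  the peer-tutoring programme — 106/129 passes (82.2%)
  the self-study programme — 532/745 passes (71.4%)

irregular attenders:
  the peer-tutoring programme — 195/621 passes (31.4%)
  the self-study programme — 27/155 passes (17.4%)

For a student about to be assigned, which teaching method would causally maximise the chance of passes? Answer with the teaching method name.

the self-study programme

The distribution of mid-term attendance is itself part of what the teaching method does — it is an intermediate outcome. Holding it fixed would remove that part of the effect; the total effect is the pooled difference.
Pooled: the peer-tutoring programme 40.1% vs the self-study programme 62.1%; the self-study programme is higher overall.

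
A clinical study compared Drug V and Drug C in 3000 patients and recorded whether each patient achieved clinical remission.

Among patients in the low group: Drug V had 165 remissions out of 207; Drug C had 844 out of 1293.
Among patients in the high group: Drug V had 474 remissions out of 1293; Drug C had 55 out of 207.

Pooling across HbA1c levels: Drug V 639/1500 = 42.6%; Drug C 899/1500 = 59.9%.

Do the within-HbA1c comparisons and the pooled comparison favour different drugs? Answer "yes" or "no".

Within each HbA1c level (low 79.7% vs 65.3%; high 36.7% vs 26.6%), Drug V has the higher rate every time. Pooled: 42.6% vs 59.9% — Drug C has the higher rate overall. The two comparisons disagree.

yes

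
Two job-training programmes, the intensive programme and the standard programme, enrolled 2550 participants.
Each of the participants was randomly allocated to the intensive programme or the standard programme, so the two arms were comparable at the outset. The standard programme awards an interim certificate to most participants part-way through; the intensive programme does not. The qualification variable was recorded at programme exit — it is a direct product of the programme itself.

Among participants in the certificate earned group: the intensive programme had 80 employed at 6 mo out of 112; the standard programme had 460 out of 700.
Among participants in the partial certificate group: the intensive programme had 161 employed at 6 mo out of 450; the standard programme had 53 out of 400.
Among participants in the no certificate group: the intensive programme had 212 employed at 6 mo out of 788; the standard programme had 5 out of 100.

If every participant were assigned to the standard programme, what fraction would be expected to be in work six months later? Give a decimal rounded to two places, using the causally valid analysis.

0.43

Qualification attained during the programme is recorded after the programme and is itself shifted by it — it sits on the causal path from programme to outcome. Conditioning on a mediator would strip out part of the effect we want; the pooled comparison gives the total causal effect.
So P(outcome | do(the standard programme)) is just the pooled rate for the standard programme: 518/1200 = 0.432.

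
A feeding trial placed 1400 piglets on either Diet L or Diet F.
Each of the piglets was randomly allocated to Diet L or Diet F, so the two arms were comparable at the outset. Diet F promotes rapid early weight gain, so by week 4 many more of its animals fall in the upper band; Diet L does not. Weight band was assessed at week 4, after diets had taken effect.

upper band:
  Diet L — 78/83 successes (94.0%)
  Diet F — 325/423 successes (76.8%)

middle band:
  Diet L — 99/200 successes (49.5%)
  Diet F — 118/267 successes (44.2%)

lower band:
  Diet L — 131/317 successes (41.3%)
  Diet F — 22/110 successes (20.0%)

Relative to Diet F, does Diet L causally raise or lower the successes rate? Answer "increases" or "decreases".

Week-4 weight band is downstream of the diet. One should not condition on a consequence of treatment, so the overall rates are the right comparison.
Pooled: Diet L 51.3% vs Diet F 58.1%; Diet F is higher overall.

decreases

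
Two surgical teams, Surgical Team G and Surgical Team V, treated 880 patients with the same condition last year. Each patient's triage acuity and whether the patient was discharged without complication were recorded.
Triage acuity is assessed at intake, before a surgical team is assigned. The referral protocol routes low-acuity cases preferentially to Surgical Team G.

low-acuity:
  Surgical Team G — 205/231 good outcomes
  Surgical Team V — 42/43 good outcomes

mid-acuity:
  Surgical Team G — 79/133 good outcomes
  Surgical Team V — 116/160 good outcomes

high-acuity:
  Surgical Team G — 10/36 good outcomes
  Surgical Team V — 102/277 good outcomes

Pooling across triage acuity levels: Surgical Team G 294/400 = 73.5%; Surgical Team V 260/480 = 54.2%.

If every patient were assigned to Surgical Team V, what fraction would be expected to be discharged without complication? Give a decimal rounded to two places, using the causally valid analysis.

Nothing the surgical team does changes triage acuity; the imbalance is an allocation artefact. With triage acuity also predicting the outcome, the pooled figure is confounded, and the within-stratum comparison is the causal one.
Standardising Surgical Team V to the population triage acuity mix: 0.311·42/43 + 0.333·116/160 + 0.356·102/277 = 0.676.

0.68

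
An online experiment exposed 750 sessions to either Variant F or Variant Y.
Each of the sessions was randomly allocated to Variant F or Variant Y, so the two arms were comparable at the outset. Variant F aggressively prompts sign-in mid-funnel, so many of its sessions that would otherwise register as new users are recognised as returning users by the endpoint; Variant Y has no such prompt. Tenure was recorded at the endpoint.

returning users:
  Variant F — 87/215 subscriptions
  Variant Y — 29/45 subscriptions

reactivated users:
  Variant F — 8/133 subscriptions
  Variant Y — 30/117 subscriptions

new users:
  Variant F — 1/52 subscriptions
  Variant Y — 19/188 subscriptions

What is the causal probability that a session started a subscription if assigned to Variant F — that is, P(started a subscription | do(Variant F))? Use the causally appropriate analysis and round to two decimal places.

The stratified and pooled comparisons disagree (Variant Y wins within each user tenure; Variant F wins overall), so the answer turns on the causal role of user tenure.
The distribution of user tenure is itself part of what the variant does — it is an intermediate outcome. Holding it fixed would remove that part of the effect; the total effect is the pooled difference.
So P(outcome | do(Variant F)) is just the pooled rate for Variant F: 96/400 = 0.240.

0.24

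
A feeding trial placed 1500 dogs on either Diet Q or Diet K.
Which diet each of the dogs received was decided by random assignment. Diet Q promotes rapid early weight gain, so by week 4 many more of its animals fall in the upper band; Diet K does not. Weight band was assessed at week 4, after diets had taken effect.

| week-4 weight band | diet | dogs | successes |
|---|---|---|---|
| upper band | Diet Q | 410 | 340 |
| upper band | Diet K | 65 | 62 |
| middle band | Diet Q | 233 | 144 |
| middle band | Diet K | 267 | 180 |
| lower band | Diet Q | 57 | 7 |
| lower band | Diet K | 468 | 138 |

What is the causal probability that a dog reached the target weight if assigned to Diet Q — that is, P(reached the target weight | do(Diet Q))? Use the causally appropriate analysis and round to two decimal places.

0.70

Stratifying would compare diets among dogs the diets themselves sorted into week-4 weight band groups — a form of selection on an intermediate. The unconditioned pooled rates give the total causal effect.
So P(outcome | do(Diet Q)) is just the pooled rate for Diet Q: 491/700 = 0.701.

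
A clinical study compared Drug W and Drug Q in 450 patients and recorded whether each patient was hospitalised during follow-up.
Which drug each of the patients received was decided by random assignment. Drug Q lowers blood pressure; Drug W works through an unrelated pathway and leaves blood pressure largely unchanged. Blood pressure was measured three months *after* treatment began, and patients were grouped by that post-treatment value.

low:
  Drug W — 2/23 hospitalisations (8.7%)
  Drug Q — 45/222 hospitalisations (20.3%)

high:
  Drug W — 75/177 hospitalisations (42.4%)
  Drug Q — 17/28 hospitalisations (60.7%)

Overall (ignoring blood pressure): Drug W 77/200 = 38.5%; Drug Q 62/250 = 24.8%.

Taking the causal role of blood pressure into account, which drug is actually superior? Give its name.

Drug W is lower inside every blood pressure stratum but Drug Q is lower in aggregate. Whether to stratify depends on how blood pressure relates to the drug.
Blood pressure lies on the pathway drug → blood pressure → outcome, so adjusting for it blocks the indirect effect. For the total causal effect of drug, use the unadjusted pooled rates.
Pooled: Drug W 38.5% vs Drug Q 24.8%; Drug Q is lower overall.

Drug Q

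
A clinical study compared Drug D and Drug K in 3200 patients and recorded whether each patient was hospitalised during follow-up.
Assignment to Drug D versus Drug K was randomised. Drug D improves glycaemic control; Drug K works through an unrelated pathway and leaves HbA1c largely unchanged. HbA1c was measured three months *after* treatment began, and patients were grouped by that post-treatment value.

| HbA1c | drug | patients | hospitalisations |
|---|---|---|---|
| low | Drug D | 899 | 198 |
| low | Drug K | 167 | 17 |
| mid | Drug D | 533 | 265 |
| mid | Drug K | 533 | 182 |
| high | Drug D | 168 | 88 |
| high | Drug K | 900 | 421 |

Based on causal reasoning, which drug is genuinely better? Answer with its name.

Drug D

Within every HbA1c level Drug K has the lower rate, yet pooled Drug D does — Simpson's reversal.
HbA1c is recorded after the drug and is itself shifted by it — it sits on the causal path from drug to outcome. Conditioning on a mediator would strip out part of the effect we want; the pooled comparison gives the total causal effect.
Pooled: Drug D 34.4% vs Drug K 38.8%; Drug D is lower overall.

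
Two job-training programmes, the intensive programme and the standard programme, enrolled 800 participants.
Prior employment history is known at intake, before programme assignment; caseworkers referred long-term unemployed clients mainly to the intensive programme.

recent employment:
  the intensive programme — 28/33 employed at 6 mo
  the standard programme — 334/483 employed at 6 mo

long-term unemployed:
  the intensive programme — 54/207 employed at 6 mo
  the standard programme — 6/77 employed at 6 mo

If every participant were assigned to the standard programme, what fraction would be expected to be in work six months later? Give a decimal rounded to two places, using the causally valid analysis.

Nothing the programme does changes prior employment history; the imbalance is an allocation artefact. With prior employment history also predicting the outcome, the pooled figure is confounded, and the within-stratum comparison is the causal one.
Standardising the standard programme to the population prior employment history mix: 0.645·334/483 + 0.355·6/77 = 0.474.

0.47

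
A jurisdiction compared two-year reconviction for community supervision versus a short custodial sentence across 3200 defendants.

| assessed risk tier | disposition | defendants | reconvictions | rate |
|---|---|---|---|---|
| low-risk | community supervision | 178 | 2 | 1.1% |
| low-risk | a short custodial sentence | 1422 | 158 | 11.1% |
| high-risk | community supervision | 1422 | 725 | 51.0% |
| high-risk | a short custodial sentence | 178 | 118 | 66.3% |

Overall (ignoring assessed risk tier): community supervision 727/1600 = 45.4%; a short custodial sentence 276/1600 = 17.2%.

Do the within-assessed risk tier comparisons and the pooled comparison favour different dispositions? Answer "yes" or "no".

yes

Within each assessed risk tier level (low-risk 1.1% vs 11.1%; high-risk 51.0% vs 66.3%), community supervision has the lower rate every time. Pooled: 45.4% vs 17.2% — a short custodial sentence has the lower rate overall. The two comparisons disagree.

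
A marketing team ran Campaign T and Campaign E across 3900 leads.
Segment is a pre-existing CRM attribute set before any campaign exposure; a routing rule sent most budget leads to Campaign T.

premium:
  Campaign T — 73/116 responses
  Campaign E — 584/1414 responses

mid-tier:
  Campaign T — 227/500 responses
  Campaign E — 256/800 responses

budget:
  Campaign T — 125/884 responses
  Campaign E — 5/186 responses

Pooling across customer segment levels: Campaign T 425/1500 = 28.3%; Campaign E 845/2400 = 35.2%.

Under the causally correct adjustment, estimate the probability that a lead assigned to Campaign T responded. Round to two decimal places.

The stratified and pooled comparisons disagree (Campaign T wins within each customer segment; Campaign E wins overall), so the answer turns on the causal role of customer segment.
Here customer segment is a common cause — it drives both which campaign a case falls under and the outcome. The crude comparison mixes populations; the stratum-specific rates are the causally relevant ones.
Standardising Campaign T to the population customer segment mix: 0.392·73/116 + 0.333·227/500 + 0.274·125/884 = 0.437.

0.44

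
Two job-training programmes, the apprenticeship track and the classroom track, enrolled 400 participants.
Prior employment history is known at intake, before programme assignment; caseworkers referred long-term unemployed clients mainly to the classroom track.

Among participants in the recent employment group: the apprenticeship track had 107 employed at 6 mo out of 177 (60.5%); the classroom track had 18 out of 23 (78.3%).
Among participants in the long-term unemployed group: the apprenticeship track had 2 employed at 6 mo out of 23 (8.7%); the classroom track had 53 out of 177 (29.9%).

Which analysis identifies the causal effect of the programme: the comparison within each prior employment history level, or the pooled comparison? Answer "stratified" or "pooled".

The prior employment history-specific comparison favours the classroom track throughout, but the pooled figures favour the apprenticeship track. The question is whether to condition on prior employment history.
Since prior employment history is a pre-existing factor (not a product of the programme) and it affects the outcome on its own, it is a confounder. The stratified rates, not the pooled rate, identify the causal effect.
Within each level — recent employment: 60.5% vs 78.3%; long-term unemployed: 8.7% vs 29.9% — the classroom track is higher every time.

stratified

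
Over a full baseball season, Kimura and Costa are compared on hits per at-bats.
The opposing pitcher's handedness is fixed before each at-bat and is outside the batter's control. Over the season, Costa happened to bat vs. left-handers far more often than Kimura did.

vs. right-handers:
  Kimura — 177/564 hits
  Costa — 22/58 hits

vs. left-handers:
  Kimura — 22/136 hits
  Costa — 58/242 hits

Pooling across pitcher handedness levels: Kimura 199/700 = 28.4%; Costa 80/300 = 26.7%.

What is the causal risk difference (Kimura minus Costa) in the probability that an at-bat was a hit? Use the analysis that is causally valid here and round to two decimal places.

Within every pitcher handedness level Costa has the higher rate, yet pooled Kimura does — Simpson's reversal.
Pitcher handedness differs across players for reasons unrelated to any effect of the player itself, and it separately predicts the outcome — a classic confounder. We must compare within pitcher handedness levels.
Adjusting over the population distribution of pitcher handedness: 0.622·(0.314−0.379) + 0.378·(0.162−0.240) = -0.070.

-0.07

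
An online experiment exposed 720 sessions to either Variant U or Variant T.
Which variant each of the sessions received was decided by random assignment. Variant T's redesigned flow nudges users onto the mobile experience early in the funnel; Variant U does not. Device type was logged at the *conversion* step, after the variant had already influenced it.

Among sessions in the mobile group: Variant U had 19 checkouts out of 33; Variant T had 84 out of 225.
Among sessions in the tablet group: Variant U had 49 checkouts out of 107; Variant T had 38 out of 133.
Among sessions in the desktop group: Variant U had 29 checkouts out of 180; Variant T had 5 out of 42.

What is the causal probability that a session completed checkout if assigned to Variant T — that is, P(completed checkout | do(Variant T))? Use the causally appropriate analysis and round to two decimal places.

The device type-specific comparison favours Variant U throughout, but the pooled figures favour Variant T. The question is whether to condition on device type.
The distribution of device type is itself part of what the variant does — it is an intermediate outcome. Holding it fixed would remove that part of the effect; the total effect is the pooled difference.
So P(outcome | do(Variant T)) is just the pooled rate for Variant T: 127/400 = 0.318.

0.32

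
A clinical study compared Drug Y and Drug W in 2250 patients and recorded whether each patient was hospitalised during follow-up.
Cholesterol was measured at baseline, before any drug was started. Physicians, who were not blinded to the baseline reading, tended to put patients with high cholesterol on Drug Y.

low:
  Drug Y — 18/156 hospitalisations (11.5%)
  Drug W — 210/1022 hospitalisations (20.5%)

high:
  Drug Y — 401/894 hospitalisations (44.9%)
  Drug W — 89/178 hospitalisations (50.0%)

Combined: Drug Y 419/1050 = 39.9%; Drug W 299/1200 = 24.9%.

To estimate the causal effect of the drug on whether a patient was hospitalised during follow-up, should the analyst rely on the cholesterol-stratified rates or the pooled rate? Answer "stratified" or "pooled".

stratified

Nothing the drug does changes cholesterol; the imbalance is an allocation artefact. With cholesterol also predicting the outcome, the pooled figure is confounded, and the within-stratum comparison is the causal one.
Within each level — low: 11.5% vs 20.5%; high: 44.9% vs 50.0% — Drug Y is lower every time.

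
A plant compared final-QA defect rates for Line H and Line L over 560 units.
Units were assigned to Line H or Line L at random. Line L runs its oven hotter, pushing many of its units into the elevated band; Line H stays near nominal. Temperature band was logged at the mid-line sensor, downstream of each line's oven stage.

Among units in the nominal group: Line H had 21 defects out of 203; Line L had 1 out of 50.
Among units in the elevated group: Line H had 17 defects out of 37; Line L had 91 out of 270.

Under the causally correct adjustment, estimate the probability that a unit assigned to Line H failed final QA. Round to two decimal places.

0.16

In-process temperature band is recorded after the line and is itself shifted by it — it sits on the causal path from line to outcome. Conditioning on a mediator would strip out part of the effect we want; the pooled comparison gives the total causal effect.
So P(outcome | do(Line H)) is just the pooled rate for Line H: 38/240 = 0.158.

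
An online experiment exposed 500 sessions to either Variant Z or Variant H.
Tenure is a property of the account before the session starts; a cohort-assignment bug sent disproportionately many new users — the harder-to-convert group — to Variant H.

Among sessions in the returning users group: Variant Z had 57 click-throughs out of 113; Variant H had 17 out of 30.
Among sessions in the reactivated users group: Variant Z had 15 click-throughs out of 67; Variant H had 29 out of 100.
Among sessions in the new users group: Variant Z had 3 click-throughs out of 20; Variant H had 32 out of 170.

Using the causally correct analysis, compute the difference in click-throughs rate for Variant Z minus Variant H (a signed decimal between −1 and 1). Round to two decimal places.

-0.05

Variant H is higher inside every user tenure stratum but Variant Z is higher in aggregate. Whether to stratify depends on how user tenure relates to the variant.
The imbalance in user tenure arose from how sessions were allocated, not from anything the variant did; and user tenure independently affects the outcome. The pooled gap is confounded — condition on user tenure.
Adjusting over the population distribution of user tenure: 0.286·(0.504−0.567) + 0.334·(0.224−0.290) + 0.380·(0.150−0.188) = -0.054.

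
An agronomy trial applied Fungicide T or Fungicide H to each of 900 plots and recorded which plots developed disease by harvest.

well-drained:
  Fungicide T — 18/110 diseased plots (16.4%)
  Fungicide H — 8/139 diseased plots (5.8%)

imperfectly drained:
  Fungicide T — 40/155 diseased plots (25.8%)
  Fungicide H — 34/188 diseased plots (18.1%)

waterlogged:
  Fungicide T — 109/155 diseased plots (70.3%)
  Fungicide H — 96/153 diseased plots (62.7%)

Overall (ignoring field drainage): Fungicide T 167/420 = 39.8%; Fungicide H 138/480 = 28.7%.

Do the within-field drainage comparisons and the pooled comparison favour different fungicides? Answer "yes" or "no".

no

Within each field drainage level (well-drained 16.4% vs 5.8%; imperfectly drained 25.8% vs 18.1%; waterlogged 70.3% vs 62.7%), Fungicide H has the lower rate every time. Pooled: 39.8% vs 28.7% — Fungicide H has the lower rate overall. They agree.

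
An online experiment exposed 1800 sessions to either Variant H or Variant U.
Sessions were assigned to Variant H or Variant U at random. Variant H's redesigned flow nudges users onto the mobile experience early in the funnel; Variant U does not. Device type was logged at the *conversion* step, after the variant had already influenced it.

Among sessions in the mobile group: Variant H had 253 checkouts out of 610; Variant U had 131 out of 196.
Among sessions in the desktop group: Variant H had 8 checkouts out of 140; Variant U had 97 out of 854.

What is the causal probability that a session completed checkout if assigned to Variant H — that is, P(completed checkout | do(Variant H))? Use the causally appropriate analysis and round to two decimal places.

0.35

Within every device type level Variant U has the higher rate, yet pooled Variant H does — Simpson's reversal.
Device type is downstream of the variant. One should not condition on a consequence of treatment, so the overall rates are the right comparison.
So P(outcome | do(Variant H)) is just the pooled rate for Variant H: 261/750 = 0.348.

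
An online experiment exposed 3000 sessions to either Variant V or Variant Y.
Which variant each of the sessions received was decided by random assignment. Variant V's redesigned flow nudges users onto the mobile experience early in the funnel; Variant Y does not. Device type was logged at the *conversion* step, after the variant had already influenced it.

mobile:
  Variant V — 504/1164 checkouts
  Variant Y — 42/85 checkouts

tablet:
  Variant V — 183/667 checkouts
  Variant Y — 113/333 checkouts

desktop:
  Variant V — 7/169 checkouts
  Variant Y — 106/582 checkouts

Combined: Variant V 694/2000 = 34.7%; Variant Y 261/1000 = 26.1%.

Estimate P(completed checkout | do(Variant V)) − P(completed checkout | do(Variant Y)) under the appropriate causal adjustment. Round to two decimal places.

Within every device type level Variant Y has the higher rate, yet pooled Variant V does — Simpson's reversal.
The distribution of device type is itself part of what the variant does — it is an intermediate outcome. Holding it fixed would remove that part of the effect; the total effect is the pooled difference.
The causal difference is the pooled difference: 0.347 − 0.261 = +0.086.

+0.09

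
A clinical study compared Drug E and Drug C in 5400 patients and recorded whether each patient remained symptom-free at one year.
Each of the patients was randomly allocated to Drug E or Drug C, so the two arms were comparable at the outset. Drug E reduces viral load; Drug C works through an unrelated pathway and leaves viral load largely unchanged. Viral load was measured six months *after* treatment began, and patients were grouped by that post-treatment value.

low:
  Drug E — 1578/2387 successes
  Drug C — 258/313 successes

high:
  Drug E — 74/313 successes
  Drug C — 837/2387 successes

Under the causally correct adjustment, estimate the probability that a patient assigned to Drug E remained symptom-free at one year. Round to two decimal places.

0.61

Drug C is higher inside every viral load stratum but Drug E is higher in aggregate. Whether to stratify depends on how viral load relates to the drug.
Viral load here is a post-treatment variable shaped by the drug; conditioning on it would introduce bias rather than remove it. The overall comparison is the causal one.
So P(outcome | do(Drug E)) is just the pooled rate for Drug E: 1652/2700 = 0.612.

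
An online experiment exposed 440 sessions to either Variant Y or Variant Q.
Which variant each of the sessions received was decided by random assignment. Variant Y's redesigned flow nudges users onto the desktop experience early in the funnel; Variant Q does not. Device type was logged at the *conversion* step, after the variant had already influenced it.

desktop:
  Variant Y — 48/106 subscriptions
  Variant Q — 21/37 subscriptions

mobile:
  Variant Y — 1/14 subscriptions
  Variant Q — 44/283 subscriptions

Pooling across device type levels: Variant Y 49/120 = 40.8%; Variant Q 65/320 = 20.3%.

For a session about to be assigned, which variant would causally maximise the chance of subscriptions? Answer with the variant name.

Variant Y

Within every device type level Variant Q has the higher rate, yet pooled Variant Y does — Simpson's reversal.
The distribution of device type is itself part of what the variant does — it is an intermediate outcome. Holding it fixed would remove that part of the effect; the total effect is the pooled difference.
Pooled: Variant Y 40.8% vs Variant Q 20.3%; Variant Y is higher overall.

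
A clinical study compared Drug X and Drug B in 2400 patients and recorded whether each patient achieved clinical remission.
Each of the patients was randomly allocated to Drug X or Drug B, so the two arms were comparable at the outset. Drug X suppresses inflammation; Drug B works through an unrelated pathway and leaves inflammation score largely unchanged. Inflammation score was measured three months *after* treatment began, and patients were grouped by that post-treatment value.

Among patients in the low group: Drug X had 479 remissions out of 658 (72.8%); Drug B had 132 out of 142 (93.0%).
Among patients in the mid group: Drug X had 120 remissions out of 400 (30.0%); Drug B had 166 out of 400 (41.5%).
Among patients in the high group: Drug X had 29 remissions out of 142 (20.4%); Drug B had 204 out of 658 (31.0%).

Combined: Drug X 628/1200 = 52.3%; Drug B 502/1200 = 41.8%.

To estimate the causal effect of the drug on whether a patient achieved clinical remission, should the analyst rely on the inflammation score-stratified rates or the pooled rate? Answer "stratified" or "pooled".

Inflammation score is downstream of the drug. One should not condition on a consequence of treatment, so the overall rates are the right comparison.
Pooled: Drug X 52.3% vs Drug B 41.8%; Drug X is higher overall.

pooled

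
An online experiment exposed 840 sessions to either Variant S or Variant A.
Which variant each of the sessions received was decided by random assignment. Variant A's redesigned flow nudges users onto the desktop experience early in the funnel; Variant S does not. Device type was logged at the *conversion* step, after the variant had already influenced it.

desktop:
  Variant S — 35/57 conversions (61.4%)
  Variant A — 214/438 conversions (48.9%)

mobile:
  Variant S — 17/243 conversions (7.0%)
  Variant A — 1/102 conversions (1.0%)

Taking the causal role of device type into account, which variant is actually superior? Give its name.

Variant A

Device type is downstream of the variant. One should not condition on a consequence of treatment, so the overall rates are the right comparison.
Pooled: Variant S 17.3% vs Variant A 39.8%; Variant A is higher overall.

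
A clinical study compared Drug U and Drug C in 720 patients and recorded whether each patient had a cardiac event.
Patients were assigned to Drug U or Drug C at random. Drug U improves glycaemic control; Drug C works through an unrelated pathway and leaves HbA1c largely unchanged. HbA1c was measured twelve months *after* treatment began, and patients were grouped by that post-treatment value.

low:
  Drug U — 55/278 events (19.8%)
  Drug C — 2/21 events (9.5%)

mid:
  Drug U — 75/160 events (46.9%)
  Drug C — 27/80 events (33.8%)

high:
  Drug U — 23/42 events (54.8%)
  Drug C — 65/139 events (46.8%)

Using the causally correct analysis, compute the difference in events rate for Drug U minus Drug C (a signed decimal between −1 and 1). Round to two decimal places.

The distribution of HbA1c is itself part of what the drug does — it is an intermediate outcome. Holding it fixed would remove that part of the effect; the total effect is the pooled difference.
The causal difference is the pooled difference: 0.319 − 0.392 = -0.073.

-0.07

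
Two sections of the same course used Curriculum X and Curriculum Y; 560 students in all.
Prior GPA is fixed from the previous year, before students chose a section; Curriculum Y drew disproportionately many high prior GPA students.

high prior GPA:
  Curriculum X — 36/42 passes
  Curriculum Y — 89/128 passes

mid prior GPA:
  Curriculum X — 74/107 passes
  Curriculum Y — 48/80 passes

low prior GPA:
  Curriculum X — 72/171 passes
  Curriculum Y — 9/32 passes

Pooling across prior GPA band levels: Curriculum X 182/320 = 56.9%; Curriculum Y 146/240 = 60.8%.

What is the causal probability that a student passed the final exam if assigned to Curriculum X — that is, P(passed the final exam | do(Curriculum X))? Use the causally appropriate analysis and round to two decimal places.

0.64

Prior GPA band satisfies the back-door criterion: it is not a descendant of the teaching method, and it blocks the spurious path from teaching method to outcome. Adjusting for it (i.e., using the within-prior GPA band rates) gives the causal effect.
Standardising Curriculum X to the population prior GPA band mix: 0.304·36/42 + 0.334·74/107 + 0.362·72/171 = 0.644.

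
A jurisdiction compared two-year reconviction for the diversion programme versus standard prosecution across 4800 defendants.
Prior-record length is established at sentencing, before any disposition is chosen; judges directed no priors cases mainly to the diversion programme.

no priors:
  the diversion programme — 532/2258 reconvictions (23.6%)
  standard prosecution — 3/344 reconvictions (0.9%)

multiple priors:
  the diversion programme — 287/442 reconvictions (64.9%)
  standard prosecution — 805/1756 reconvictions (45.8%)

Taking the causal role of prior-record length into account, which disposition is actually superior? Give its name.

Here prior-record length is a common cause — it drives both which disposition a case falls under and the outcome. The crude comparison mixes populations; the stratum-specific rates are the causally relevant ones.
Within each level — no priors: 23.6% vs 0.9%; multiple priors: 64.9% vs 45.8% — standard prosecution is lower every time.

standard prosecution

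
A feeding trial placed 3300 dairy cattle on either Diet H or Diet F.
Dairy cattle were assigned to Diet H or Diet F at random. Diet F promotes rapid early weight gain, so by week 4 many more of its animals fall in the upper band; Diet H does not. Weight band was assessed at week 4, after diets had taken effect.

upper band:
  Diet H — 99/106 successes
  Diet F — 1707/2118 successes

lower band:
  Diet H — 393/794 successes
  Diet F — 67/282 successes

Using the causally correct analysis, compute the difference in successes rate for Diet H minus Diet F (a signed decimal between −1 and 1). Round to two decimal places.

-0.19

Week-4 weight band here is a post-treatment variable shaped by the diet; conditioning on it would introduce bias rather than remove it. The overall comparison is the causal one.
The causal difference is the pooled difference: 0.547 − 0.739 = -0.193.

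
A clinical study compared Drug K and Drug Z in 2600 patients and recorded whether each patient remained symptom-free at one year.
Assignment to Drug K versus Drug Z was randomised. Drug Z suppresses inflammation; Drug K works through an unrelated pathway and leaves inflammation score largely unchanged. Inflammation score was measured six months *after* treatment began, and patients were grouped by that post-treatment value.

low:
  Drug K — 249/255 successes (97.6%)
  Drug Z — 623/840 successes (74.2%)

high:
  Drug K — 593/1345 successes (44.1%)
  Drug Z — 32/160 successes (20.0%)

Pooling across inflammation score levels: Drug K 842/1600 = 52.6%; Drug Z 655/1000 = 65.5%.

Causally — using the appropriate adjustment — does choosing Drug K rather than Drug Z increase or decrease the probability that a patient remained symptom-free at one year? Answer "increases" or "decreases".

decreases

The stratified and pooled comparisons disagree (Drug K wins within each inflammation score; Drug Z wins overall), so the answer turns on the causal role of inflammation score.
The distribution of inflammation score is itself part of what the drug does — it is an intermediate outcome. Holding it fixed would remove that part of the effect; the total effect is the pooled difference.
Pooled: Drug K 52.6% vs Drug Z 65.5%; Drug Z is higher overall.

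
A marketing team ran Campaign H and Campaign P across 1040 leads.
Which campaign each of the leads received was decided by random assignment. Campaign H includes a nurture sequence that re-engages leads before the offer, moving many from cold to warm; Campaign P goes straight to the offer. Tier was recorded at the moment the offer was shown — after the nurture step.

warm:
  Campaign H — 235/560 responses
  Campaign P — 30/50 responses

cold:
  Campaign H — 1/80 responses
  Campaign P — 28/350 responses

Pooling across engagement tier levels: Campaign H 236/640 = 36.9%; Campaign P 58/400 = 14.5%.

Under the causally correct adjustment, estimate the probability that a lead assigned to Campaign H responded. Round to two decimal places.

Campaign P is higher inside every engagement tier stratum but Campaign H is higher in aggregate. Whether to stratify depends on how engagement tier relates to the campaign.
Engagement tier is recorded after the campaign and is itself shifted by it — it sits on the causal path from campaign to outcome. Conditioning on a mediator would strip out part of the effect we want; the pooled comparison gives the total causal effect.
So P(outcome | do(Campaign H)) is just the pooled rate for Campaign H: 236/640 = 0.369.

0.37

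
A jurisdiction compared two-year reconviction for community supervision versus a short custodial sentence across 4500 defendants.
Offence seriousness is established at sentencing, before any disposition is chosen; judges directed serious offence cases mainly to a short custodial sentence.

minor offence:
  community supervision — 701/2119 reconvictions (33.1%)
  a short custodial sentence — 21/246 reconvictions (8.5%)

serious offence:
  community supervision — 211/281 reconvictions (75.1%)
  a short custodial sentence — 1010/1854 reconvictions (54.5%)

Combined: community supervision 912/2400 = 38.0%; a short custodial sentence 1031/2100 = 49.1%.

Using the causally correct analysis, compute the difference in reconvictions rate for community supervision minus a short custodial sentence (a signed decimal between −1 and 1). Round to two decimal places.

The imbalance in offence seriousness arose from how defendants were allocated, not from anything the disposition did; and offence seriousness independently affects the outcome. The pooled gap is confounded — condition on offence seriousness.
Adjusting over the population distribution of offence seriousness: 0.526·(0.331−0.085) + 0.474·(0.751−0.545) = +0.227.

+0.23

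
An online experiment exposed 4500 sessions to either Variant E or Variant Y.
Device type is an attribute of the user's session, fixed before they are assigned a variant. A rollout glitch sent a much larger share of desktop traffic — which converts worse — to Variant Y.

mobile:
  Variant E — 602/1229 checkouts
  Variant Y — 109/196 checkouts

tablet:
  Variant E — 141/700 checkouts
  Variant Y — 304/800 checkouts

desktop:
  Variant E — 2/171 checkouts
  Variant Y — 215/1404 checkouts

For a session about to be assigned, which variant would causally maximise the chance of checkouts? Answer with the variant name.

Variant Y

Device type is set before the variant has any effect — it is not caused by the variant — and it independently drives the outcome. That makes it a confounder, so the causal comparison is within device type levels.
Within each level — mobile: 49.0% vs 55.6%; tablet: 20.1% vs 38.0%; desktop: 1.2% vs 15.3% — Variant Y is higher every time.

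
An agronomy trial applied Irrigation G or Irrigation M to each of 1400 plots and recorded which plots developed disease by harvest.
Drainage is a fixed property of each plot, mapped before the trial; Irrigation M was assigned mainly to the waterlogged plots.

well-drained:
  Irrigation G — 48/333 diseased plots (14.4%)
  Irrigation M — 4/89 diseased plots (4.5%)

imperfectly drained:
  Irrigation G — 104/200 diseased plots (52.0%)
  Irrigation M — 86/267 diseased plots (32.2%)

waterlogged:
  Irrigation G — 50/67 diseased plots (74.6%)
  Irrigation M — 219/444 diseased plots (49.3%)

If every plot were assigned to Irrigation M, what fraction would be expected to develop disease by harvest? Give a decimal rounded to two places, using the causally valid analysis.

The imbalance in field drainage arose from how plots were allocated, not from anything the irrigation did; and field drainage independently affects the outcome. The pooled gap is confounded — condition on field drainage.
Standardising Irrigation M to the population field drainage mix: 0.301·4/89 + 0.334·86/267 + 0.365·219/444 = 0.301.

0.30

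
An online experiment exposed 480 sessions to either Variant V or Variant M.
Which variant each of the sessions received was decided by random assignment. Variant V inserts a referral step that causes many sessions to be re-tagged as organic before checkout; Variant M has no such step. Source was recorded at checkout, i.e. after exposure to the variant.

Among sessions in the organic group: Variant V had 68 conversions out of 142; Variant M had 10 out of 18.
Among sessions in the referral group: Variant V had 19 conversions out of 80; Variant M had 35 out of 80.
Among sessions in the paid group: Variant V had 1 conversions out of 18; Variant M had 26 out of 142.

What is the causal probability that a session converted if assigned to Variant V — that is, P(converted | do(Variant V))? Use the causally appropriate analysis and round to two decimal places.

Because the variant influences traffic source, traffic source is a post-treatment mediator, not a confounder. Stratifying on it would bias the estimate; the causal effect is the crude pooled difference.
So P(outcome | do(Variant V)) is just the pooled rate for Variant V: 88/240 = 0.367.

0.37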